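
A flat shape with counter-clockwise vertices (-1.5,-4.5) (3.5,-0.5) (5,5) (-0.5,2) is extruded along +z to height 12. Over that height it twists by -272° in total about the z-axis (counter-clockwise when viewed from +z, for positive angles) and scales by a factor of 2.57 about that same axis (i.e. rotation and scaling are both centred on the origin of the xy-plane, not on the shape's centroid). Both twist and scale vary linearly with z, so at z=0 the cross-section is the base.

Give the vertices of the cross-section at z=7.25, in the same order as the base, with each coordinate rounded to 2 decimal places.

Cross-section at z=7.25: (0.45,9.23) (-6.83,-0.90) (-6.75,-12.01) (1.99,-3.49)

t = z/height = 7.25/12 = 0.604167
s = 1 + (scale-1)·z/height = 1 + (2.57-1)·7.25/12 = 1.948542
θ = twist·z/height = -272°·7.25/12 = -164.3333° = -2.868158 rad
cos θ = -0.962849, sin θ = -0.270040 (intermediates below are computed at full precision and shown rounded to 5 d.p.)
v1: (-1.5,-4.5) → rotate → (0.22909,4.73788) → ×s → (0.44640,9.23196) → (0.45,9.23)
v2: (3.5,-0.5) → rotate → (-3.50499,-0.46372) → ×s → (-6.82962,-0.90357) → (-6.83,-0.90)
v3: (5,5) → rotate → (-3.46404,-6.16445) → ×s → (-6.74983,-12.01168) → (-6.75,-12.01)
v4: (-0.5,2) → rotate → (1.02151,-1.79068) → ×s → (1.99045,-3.48921) → (1.99,-3.49)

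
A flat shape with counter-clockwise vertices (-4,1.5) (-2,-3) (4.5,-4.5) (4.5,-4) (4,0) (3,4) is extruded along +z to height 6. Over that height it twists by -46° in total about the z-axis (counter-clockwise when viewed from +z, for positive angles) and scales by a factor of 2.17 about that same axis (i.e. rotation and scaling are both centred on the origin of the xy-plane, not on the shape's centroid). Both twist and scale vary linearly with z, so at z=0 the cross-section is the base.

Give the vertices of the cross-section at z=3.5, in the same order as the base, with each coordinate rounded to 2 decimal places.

Cross-section at z=3.5: (-4.87,5.29) (-5.28,-2.99) (3.34,-10.17) (3.72,-9.42) (6.01,-3.04) (7.54,3.73)

t = z/height = 3.5/6 = 0.583333
s = 1 + (scale-1)·z/height = 1 + (2.17-1)·3.5/6 = 1.682500
θ = twist·z/height = -46°·3.5/6 = -26.8333° = -0.468330 rad
cos θ = 0.892323, sin θ = -0.451397 (intermediates below are computed at full precision and shown rounded to 5 d.p.)
v1: (-4,1.5) → rotate → (-2.89220,3.14407) → ×s → (-4.86612,5.28990) → (-4.87,5.29)
v2: (-2,-3) → rotate → (-3.13884,-1.77418) → ×s → (-5.28109,-2.98505) → (-5.28,-2.99)
v3: (4.5,-4.5) → rotate → (1.98417,-6.04674) → ×s → (3.33837,-10.17364) → (3.34,-10.17)
v4: (4.5,-4) → rotate → (2.20987,-5.60058) → ×s → (3.71810,-9.42297) → (3.72,-9.42)
v5: (4,0) → rotate → (3.56929,-1.80559) → ×s → (6.00534,-3.03790) → (6.01,-3.04)
v6: (3,4) → rotate → (4.48256,2.21510) → ×s → (7.54190,3.72691) → (7.54,3.73)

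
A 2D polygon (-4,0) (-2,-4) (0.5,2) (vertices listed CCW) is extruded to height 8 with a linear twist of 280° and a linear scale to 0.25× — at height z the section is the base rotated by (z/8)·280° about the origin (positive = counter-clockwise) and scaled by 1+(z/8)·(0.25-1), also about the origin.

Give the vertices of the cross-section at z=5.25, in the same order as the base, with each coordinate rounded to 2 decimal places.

Cross-section at z=5.25: (2.03,0.13) (0.88,2.09) (-0.19,-1.03)

t = z/height = 5.25/8 = 0.65625
s = 1 + (scale-1)·z/height = 1 + (0.25-1)·5.25/8 = 0.507813
θ = twist·z/height = 280°·5.25/8 = 183.7500° = 3.207043 rad
cos θ = -0.997859, sin θ = -0.065403 (intermediates below are computed at full precision and shown rounded to 5 d.p.)
v1: (-4,0) → rotate → (3.99144,0.26161) → ×s → (2.02690,0.13285) → (2.03,0.13)
v2: (-2,-4) → rotate → (1.73411,4.12224) → ×s → (0.88060,2.09333) → (0.88,2.09)
v3: (0.5,2) → rotate → (-0.36812,-2.02842) → ×s → (-0.18694,-1.03006) → (-0.19,-1.03)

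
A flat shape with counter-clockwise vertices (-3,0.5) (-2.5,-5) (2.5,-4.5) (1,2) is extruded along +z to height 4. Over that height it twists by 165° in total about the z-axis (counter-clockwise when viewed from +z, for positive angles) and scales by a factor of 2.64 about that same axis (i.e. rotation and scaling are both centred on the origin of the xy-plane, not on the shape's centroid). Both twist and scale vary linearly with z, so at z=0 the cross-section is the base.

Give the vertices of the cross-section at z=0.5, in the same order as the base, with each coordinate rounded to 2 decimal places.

t = z/height = 0.5/4 = 0.125
s = 1 + (scale-1)·z/height = 1 + (2.64-1)·0.5/4 = 1.205000
θ = twist·z/height = 165°·0.5/4 = 20.6250° = 0.359974 rad
cos θ = 0.935906, sin θ = 0.352250 (intermediates below are computed at full precision and shown rounded to 5 d.p.)
v1: (-3,0.5) → rotate → (-2.98384,-0.58880) → ×s → (-3.59553,-0.70950) → (-3.60,-0.71)
v2: (-2.5,-5) → rotate → (-0.57851,-5.56015) → ×s → (-0.69711,-6.69999) → (-0.70,-6.70)
v3: (2.5,-4.5) → rotate → (3.92489,-3.33095) → ×s → (4.72949,-4.01380) → (4.73,-4.01)
v4: (1,2) → rotate → (0.23141,2.22406) → ×s → (0.27884,2.67999) → (0.28,2.68)

Cross-section at z=0.5: (-3.60,-0.71) (-0.70,-6.70) (4.73,-4.01) (0.28,2.68)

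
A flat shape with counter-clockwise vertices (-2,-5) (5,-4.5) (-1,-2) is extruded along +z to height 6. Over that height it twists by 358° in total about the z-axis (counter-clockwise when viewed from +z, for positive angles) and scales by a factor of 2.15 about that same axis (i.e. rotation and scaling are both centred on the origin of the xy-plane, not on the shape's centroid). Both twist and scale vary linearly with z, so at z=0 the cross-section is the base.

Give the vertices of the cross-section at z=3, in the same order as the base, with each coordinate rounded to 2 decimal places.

Cross-section at z=3: (3.29,7.82) (-7.75,7.22) (1.63,3.12)

t = z/height = 3/6 = 0.5
s = 1 + (scale-1)·z/height = 1 + (2.15-1)·3/6 = 1.575000
θ = twist·z/height = 358°·3/6 = 179.0000° = 3.124139 rad
cos θ = -0.999848, sin θ = 0.017452 (intermediates below are computed at full precision and shown rounded to 5 d.p.)
v1: (-2,-5) → rotate → (2.08696,4.96433) → ×s → (3.28696,7.81883) → (3.29,7.82)
v2: (5,-4.5) → rotate → (-4.92070,4.58658) → ×s → (-7.75011,7.22386) → (-7.75,7.22)
v3: (-1,-2) → rotate → (1.03475,1.98224) → ×s → (1.62974,3.12203) → (1.63,3.12)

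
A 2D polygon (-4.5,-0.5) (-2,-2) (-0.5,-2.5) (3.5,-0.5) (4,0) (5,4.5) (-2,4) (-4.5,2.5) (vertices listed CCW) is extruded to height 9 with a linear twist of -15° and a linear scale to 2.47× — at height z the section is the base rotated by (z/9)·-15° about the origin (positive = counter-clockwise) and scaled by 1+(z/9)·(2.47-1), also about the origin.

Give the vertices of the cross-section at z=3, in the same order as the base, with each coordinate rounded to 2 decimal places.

t = z/height = 3/9 = 0.333333
s = 1 + (scale-1)·z/height = 1 + (2.47-1)·3/9 = 1.490000
θ = twist·z/height = -15°·3/9 = -5.0000° = -0.087266 rad
cos θ = 0.996195, sin θ = -0.087156 (intermediates below are computed at full precision and shown rounded to 5 d.p.)
v1: (-4.5,-0.5) → rotate → (-4.52645,-0.10590) → ×s → (-6.74442,-0.15779) → (-6.74,-0.16)
v2: (-2,-2) → rotate → (-2.16670,-1.81808) → ×s → (-3.22838,-2.70894) → (-3.23,-2.71)
v3: (-0.5,-2.5) → rotate → (-0.71599,-2.44691) → ×s → (-1.06682,-3.64589) → (-1.07,-3.65)
v4: (3.5,-0.5) → rotate → (3.44310,-0.80314) → ×s → (5.13022,-1.19668) → (5.13,-1.20)
v5: (4,0) → rotate → (3.98478,-0.34862) → ×s → (5.93732,-0.51945) → (5.94,-0.52)
v6: (5,4.5) → rotate → (5.37317,4.04710) → ×s → (8.00603,6.03018) → (8.01,6.03)
v7: (-2,4) → rotate → (-1.64377,4.15909) → ×s → (-2.44921,6.19704) → (-2.45,6.20)
v8: (-4.5,2.5) → rotate → (-4.26499,2.88269) → ×s → (-6.35483,4.29520) → (-6.35,4.30)

Cross-section at z=3: (-6.74,-0.16) (-3.23,-2.71) (-1.07,-3.65) (5.13,-1.20) (5.94,-0.52) (8.01,6.03) (-2.45,6.20) (-6.35,4.30)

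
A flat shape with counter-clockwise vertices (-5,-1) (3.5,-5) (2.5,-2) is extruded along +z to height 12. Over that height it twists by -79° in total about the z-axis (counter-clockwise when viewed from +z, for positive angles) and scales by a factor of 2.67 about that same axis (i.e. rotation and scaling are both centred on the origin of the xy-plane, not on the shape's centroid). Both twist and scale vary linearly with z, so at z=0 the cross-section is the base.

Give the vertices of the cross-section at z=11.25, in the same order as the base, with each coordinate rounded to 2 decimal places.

Cross-section at z=11.25: (-5.99,11.63) (-9.87,-12.16) (-3.17,-7.58)

t = z/height = 11.25/12 = 0.9375
s = 1 + (scale-1)·z/height = 1 + (2.67-1)·11.25/12 = 2.565625
θ = twist·z/height = -79°·11.25/12 = -74.0625° = -1.292634 rad
cos θ = 0.274589, sin θ = -0.961562 (intermediates below are computed at full precision and shown rounded to 5 d.p.)
v1: (-5,-1) → rotate → (-2.33450,4.53322) → ×s → (-5.98946,11.63054) → (-5.99,11.63)
v2: (3.5,-5) → rotate → (-3.84675,-4.73841) → ×s → (-9.86931,-12.15698) → (-9.87,-12.16)
v3: (2.5,-2) → rotate → (-1.23665,-2.95308) → ×s → (-3.17279,-7.57650) → (-3.17,-7.58)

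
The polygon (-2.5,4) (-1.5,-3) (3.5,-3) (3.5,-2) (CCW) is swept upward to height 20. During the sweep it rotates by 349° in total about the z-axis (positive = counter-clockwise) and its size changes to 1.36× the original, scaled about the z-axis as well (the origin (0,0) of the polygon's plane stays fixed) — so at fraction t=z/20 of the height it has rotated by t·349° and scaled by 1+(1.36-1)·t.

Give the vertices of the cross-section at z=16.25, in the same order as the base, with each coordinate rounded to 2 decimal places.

Cross-section at z=16.25: (4.27,4.35) (-4.22,0.98) (-2.71,-5.31) (-1.45,-5.00)

t = z/height = 16.25/20 = 0.8125
s = 1 + (scale-1)·z/height = 1 + (1.36-1)·16.25/20 = 1.292500
θ = twist·z/height = 349°·16.25/20 = 283.5625° = 4.949099 rad
cos θ = 0.234506, sin θ = -0.972115 (intermediates below are computed at full precision and shown rounded to 5 d.p.)
v1: (-2.5,4) → rotate → (3.30219,3.36831) → ×s → (4.26809,4.35354) → (4.27,4.35)
v2: (-1.5,-3) → rotate → (-3.26810,0.75465) → ×s → (-4.22402,0.97539) → (-4.22,0.98)
v3: (3.5,-3) → rotate → (-2.09557,-4.10592) → ×s → (-2.70853,-5.30690) → (-2.71,-5.31)
v4: (3.5,-2) → rotate → (-1.12346,-3.87141) → ×s → (-1.45207,-5.00380) → (-1.45,-5.00)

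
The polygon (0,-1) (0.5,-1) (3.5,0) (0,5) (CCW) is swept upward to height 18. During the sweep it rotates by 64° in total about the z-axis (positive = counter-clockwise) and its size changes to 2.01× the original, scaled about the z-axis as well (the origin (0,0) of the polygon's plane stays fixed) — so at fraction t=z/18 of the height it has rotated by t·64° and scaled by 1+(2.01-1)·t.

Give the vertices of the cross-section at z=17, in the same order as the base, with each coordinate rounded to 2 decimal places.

t = z/height = 17/18 = 0.944444
s = 1 + (scale-1)·z/height = 1 + (2.01-1)·17/18 = 1.953889
θ = twist·z/height = 64°·17/18 = 60.4444° = 1.054955 rad
cos θ = 0.493267, sin θ = 0.869878 (intermediates below are computed at full precision and shown rounded to 5 d.p.)
v1: (0,-1) → rotate → (0.86988,-0.49327) → ×s → (1.69964,-0.96379) → (1.70,-0.96)
v2: (0.5,-1) → rotate → (1.11651,-0.05833) → ×s → (2.18154,-0.11397) → (2.18,-0.11)
v3: (3.5,0) → rotate → (1.72644,3.04457) → ×s → (3.37326,5.94876) → (3.37,5.95)
v4: (0,5) → rotate → (-4.34939,2.46634) → ×s → (-8.49822,4.81895) → (-8.50,4.82)

Cross-section at z=17: (1.70,-0.96) (2.18,-0.11) (3.37,5.95) (-8.50,4.82)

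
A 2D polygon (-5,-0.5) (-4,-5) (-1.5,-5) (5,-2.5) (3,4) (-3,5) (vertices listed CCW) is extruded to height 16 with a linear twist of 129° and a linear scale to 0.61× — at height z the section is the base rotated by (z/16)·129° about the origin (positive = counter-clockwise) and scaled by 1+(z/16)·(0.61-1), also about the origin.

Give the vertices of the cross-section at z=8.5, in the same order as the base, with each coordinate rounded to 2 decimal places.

t = z/height = 8.5/16 = 0.53125
s = 1 + (scale-1)·z/height = 1 + (0.61-1)·8.5/16 = 0.792813
θ = twist·z/height = 129°·8.5/16 = 68.5313° = 1.196096 rad
cos θ = 0.365994, sin θ = 0.930617 (intermediates below are computed at full precision and shown rounded to 5 d.p.)
v1: (-5,-0.5) → rotate → (-1.36466,-4.83608) → ×s → (-1.08192,-3.83411) → (-1.08,-3.83)
v2: (-4,-5) → rotate → (3.18911,-5.55244) → ×s → (2.52837,-4.40204) → (2.53,-4.40)
v3: (-1.5,-5) → rotate → (4.10410,-3.22589) → ×s → (3.25378,-2.55753) → (3.25,-2.56)
v4: (5,-2.5) → rotate → (4.15651,3.73810) → ×s → (3.29533,2.96361) → (3.30,2.96)
v5: (3,4) → rotate → (-2.62449,4.25583) → ×s → (-2.08073,3.37407) → (-2.08,3.37)
v6: (-3,5) → rotate → (-5.75107,-0.96188) → ×s → (-4.55952,-0.76259) → (-4.56,-0.76)

Cross-section at z=8.5: (-1.08,-3.83) (2.53,-4.40) (3.25,-2.56) (3.30,2.96) (-2.08,3.37) (-4.56,-0.76)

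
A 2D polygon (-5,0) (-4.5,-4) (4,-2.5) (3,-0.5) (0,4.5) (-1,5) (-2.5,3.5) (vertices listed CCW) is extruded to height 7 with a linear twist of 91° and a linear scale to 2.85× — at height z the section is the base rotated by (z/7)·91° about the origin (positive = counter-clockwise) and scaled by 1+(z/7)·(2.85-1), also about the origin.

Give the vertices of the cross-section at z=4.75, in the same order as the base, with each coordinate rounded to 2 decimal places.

Cross-section at z=4.75: (-5.34,-9.93) (3.14,-13.21) (9.24,5.28) (4.20,5.43) (-8.94,4.80) (-11.00,3.35) (-9.62,-1.23)

t = z/height = 4.75/7 = 0.678571
s = 1 + (scale-1)·z/height = 1 + (2.85-1)·4.75/7 = 2.255357
θ = twist·z/height = 91°·4.75/7 = 61.7500° = 1.077741 rad
cos θ = 0.473320, sin θ = 0.880891 (intermediates below are computed at full precision and shown rounded to 5 d.p.)
v1: (-5,0) → rotate → (-2.36660,-4.40445) → ×s → (-5.33752,-9.93362) → (-5.34,-9.93)
v2: (-4.5,-4) → rotate → (1.39362,-5.85729) → ×s → (3.14312,-13.21027) → (3.14,-13.21)
v3: (4,-2.5) → rotate → (4.09551,2.34026) → ×s → (9.23683,5.27813) → (9.24,5.28)
v4: (3,-0.5) → rotate → (1.86040,2.40601) → ×s → (4.19588,5.42642) → (4.20,5.43)
v5: (0,4.5) → rotate → (-3.96401,2.12994) → ×s → (-8.94025,4.80377) → (-8.94,4.80)
v6: (-1,5) → rotate → (-4.87777,1.48571) → ×s → (-11.00112,3.35080) → (-11.00,3.35)
v7: (-2.5,3.5) → rotate → (-4.26642,-0.54561) → ×s → (-9.62229,-1.23054) → (-9.62,-1.23)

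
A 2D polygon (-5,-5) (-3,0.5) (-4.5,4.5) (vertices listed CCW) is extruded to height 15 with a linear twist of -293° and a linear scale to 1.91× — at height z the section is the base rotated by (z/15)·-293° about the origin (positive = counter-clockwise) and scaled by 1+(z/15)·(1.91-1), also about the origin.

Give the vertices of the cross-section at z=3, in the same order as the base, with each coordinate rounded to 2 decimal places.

Cross-section at z=3: (-8.12,1.97) (-1.34,3.33) (1.77,7.31)

t = z/height = 3/15 = 0.2
s = 1 + (scale-1)·z/height = 1 + (1.91-1)·3/15 = 1.182000
θ = twist·z/height = -293°·3/15 = -58.6000° = -1.022763 rad
cos θ = 0.521010, sin θ = -0.853551 (intermediates below are computed at full precision and shown rounded to 5 d.p.)
v1: (-5,-5) → rotate → (-6.87280,1.66271) → ×s → (-8.12365,1.96532) → (-8.12,1.97)
v2: (-3,0.5) → rotate → (-1.13625,2.82116) → ×s → (-1.34305,3.33461) → (-1.34,3.33)
v3: (-4.5,4.5) → rotate → (1.49644,6.18552) → ×s → (1.76879,7.31129) → (1.77,7.31)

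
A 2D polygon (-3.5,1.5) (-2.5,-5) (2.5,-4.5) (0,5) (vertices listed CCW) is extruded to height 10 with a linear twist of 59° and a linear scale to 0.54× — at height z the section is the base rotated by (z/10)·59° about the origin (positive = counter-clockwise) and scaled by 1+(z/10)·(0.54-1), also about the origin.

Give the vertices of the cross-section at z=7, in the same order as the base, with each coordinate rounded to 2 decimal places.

Cross-section at z=7: (-2.45,-0.80) (0.96,-3.67) (3.29,-1.17) (-2.24,2.55)

t = z/height = 7/10 = 0.7
s = 1 + (scale-1)·z/height = 1 + (0.54-1)·7/10 = 0.678000
θ = twist·z/height = 59°·7/10 = 41.3000° = 0.720821 rad
cos θ = 0.751264, sin θ = 0.660002 (intermediates below are computed at full precision and shown rounded to 5 d.p.)
v1: (-3.5,1.5) → rotate → (-3.61943,-1.18311) → ×s → (-2.45397,-0.80215) → (-2.45,-0.80)
v2: (-2.5,-5) → rotate → (1.42185,-5.40632) → ×s → (0.96401,-3.66549) → (0.96,-3.67)
v3: (2.5,-4.5) → rotate → (4.84817,-1.73068) → ×s → (3.28706,-1.17340) → (3.29,-1.17)
v4: (0,5) → rotate → (-3.30001,3.75632) → ×s → (-2.23741,2.54679) → (-2.24,2.55)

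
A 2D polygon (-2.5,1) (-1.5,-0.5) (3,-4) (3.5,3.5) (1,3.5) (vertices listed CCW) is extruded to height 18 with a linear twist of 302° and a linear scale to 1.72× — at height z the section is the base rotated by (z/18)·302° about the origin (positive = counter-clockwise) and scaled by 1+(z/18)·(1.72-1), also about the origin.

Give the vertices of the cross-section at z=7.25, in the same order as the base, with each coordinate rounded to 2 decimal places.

Cross-section at z=7.25: (0.59,-3.42) (1.56,-1.31) (2.36,6.00) (-6.21,1.48) (-4.52,-1.27)

t = z/height = 7.25/18 = 0.402778
s = 1 + (scale-1)·z/height = 1 + (1.72-1)·7.25/18 = 1.290000
θ = twist·z/height = 302°·7.25/18 = 121.6389° = 2.122999 rad
cos θ = -0.524564, sin θ = 0.851371 (intermediates below are computed at full precision and shown rounded to 5 d.p.)
v1: (-2.5,1) → rotate → (0.46004,-2.65299) → ×s → (0.59345,-3.42236) → (0.59,-3.42)
v2: (-1.5,-0.5) → rotate → (1.21253,-1.01477) → ×s → (1.56417,-1.30906) → (1.56,-1.31)
v3: (3,-4) → rotate → (1.83179,4.65237) → ×s → (2.36301,6.00156) → (2.36,6.00)
v4: (3.5,3.5) → rotate → (-4.81577,1.14383) → ×s → (-6.21235,1.47553) → (-6.21,1.48)
v5: (1,3.5) → rotate → (-3.50436,-0.98460) → ×s → (-4.52063,-1.27014) → (-4.52,-1.27)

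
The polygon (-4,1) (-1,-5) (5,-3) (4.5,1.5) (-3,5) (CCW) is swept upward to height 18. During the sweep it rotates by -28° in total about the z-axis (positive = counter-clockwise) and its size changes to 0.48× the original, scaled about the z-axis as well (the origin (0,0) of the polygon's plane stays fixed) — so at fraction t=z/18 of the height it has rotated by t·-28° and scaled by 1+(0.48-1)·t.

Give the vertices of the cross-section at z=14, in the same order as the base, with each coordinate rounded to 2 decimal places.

t = z/height = 14/18 = 0.777778
s = 1 + (scale-1)·z/height = 1 + (0.48-1)·14/18 = 0.595556
θ = twist·z/height = -28°·14/18 = -21.7778° = -0.380094 rad
cos θ = 0.928630, sin θ = -0.371008 (intermediates below are computed at full precision and shown rounded to 5 d.p.)
v1: (-4,1) → rotate → (-3.34351,2.41266) → ×s → (-1.99125,1.43687) → (-1.99,1.44)
v2: (-1,-5) → rotate → (-2.78367,-4.27214) → ×s → (-1.65783,-2.54430) → (-1.66,-2.54)
v3: (5,-3) → rotate → (3.53013,-4.64093) → ×s → (2.10239,-2.76393) → (2.10,-2.76)
v4: (4.5,1.5) → rotate → (4.73535,-0.27659) → ×s → (2.82016,-0.16472) → (2.82,-0.16)
v5: (-3,5) → rotate → (-0.93085,5.75617) → ×s → (-0.55437,3.42812) → (-0.55,3.43)

Cross-section at z=14: (-1.99,1.44) (-1.66,-2.54) (2.10,-2.76) (2.82,-0.16) (-0.55,3.43)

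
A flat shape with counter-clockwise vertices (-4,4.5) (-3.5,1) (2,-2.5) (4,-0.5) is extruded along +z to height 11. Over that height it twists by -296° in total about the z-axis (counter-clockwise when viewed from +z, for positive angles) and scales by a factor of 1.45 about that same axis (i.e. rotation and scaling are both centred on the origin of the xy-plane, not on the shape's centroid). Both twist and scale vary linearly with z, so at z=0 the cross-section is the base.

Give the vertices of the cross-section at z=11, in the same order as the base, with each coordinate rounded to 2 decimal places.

t = z/height = 11/11 = 1
s = 1 + (scale-1)·z/height = 1 + (1.45-1)·11/11 = 1.450000
θ = twist·z/height = -296°·11/11 = -296.0000° = -5.166175 rad
cos θ = 0.438371, sin θ = 0.898794 (intermediates below are computed at full precision and shown rounded to 5 d.p.)
v1: (-4,4.5) → rotate → (-5.79806,-1.62251) → ×s → (-8.40718,-2.35263) → (-8.41,-2.35)
v2: (-3.5,1) → rotate → (-2.43309,-2.70741) → ×s → (-3.52798,-3.92574) → (-3.53,-3.93)
v3: (2,-2.5) → rotate → (3.12373,0.70166) → ×s → (4.52940,1.01741) → (4.53,1.02)
v4: (4,-0.5) → rotate → (2.20288,3.37599) → ×s → (3.19418,4.89519) → (3.19,4.90)

Cross-section at z=11: (-8.41,-2.35) (-3.53,-3.93) (4.53,1.02) (3.19,4.90)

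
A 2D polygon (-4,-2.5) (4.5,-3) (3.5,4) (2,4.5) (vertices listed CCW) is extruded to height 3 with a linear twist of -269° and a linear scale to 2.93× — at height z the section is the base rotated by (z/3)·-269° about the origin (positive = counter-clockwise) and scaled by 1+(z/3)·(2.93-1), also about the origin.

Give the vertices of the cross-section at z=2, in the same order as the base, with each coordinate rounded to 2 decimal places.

t = z/height = 2/3 = 0.666667
s = 1 + (scale-1)·z/height = 1 + (2.93-1)·2/3 = 2.286667
θ = twist·z/height = -269°·2/3 = -179.3333° = -3.129957 rad
cos θ = -0.999932, sin θ = -0.011635 (intermediates below are computed at full precision and shown rounded to 5 d.p.)
v1: (-4,-2.5) → rotate → (3.97064,2.54637) → ×s → (9.07953,5.82270) → (9.08,5.82)
v2: (4.5,-3) → rotate → (-4.53460,2.94744) → ×s → (-10.36912,6.73981) → (-10.37,6.74)
v3: (3.5,4) → rotate → (-3.45322,-4.04045) → ×s → (-7.89637,-9.23917) → (-7.90,-9.24)
v4: (2,4.5) → rotate → (-1.94751,-4.52297) → ×s → (-4.45330,-10.34252) → (-4.45,-10.34)

Cross-section at z=2: (9.08,5.82) (-10.37,6.74) (-7.90,-9.24) (-4.45,-10.34)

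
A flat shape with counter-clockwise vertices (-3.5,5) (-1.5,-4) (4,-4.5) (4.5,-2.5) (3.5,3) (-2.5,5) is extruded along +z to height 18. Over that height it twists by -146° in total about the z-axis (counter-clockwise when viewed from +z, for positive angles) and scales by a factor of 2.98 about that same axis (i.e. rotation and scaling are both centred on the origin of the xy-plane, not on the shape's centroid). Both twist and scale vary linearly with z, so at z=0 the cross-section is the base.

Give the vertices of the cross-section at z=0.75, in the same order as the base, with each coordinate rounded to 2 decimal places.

Cross-section at z=0.75: (-3.19,5.78) (-2.07,-4.13) (3.79,-5.30) (4.56,-3.21) (4.11,2.83) (-2.12,5.67)

t = z/height = 0.75/18 = 0.0416667
s = 1 + (scale-1)·z/height = 1 + (2.98-1)·0.75/18 = 1.082500
θ = twist·z/height = -146°·0.75/18 = -6.0833° = -0.106174 rad
cos θ = 0.994369, sin θ = -0.105975 (intermediates below are computed at full precision and shown rounded to 5 d.p.)
v1: (-3.5,5) → rotate → (-2.95042,5.34276) → ×s → (-3.19383,5.78353) → (-3.19,5.78)
v2: (-1.5,-4) → rotate → (-1.91545,-3.81851) → ×s → (-2.07348,-4.13354) → (-2.07,-4.13)
v3: (4,-4.5) → rotate → (3.50059,-4.89856) → ×s → (3.78939,-5.30269) → (3.79,-5.30)
v4: (4.5,-2.5) → rotate → (4.20972,-2.96281) → ×s → (4.55702,-3.20724) → (4.56,-3.21)
v5: (3.5,3) → rotate → (3.79822,2.61219) → ×s → (4.11157,2.82770) → (4.11,2.83)
v6: (-2.5,5) → rotate → (-1.95605,5.23678) → ×s → (-2.11742,5.66882) → (-2.12,5.67)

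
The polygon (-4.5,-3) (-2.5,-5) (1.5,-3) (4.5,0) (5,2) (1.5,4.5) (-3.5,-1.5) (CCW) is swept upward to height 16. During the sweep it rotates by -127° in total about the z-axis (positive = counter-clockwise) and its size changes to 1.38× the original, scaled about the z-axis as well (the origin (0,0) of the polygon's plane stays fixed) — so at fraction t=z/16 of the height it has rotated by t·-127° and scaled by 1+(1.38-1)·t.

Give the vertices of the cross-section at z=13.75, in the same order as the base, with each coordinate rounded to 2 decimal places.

Cross-section at z=13.75: (-1.80,6.94) (-5.18,5.31) (-4.41,-0.57) (-1.96,-5.64) (0.33,-7.14) (4.99,-3.84) (-0.36,5.04)

t = z/height = 13.75/16 = 0.859375
s = 1 + (scale-1)·z/height = 1 + (1.38-1)·13.75/16 = 1.326563
θ = twist·z/height = -127°·13.75/16 = -109.1406° = -1.904863 rad
cos θ = -0.327888, sin θ = -0.944717 (intermediates below are computed at full precision and shown rounded to 5 d.p.)
v1: (-4.5,-3) → rotate → (-1.35865,5.23489) → ×s → (-1.80234,6.94441) → (-1.80,6.94)
v2: (-2.5,-5) → rotate → (-3.90386,4.00123) → ×s → (-5.17872,5.30788) → (-5.18,5.31)
v3: (1.5,-3) → rotate → (-3.32598,-0.43341) → ×s → (-4.41212,-0.57495) → (-4.41,-0.57)
v4: (4.5,0) → rotate → (-1.47550,-4.25122) → ×s → (-1.95734,-5.63952) → (-1.96,-5.64)
v5: (5,2) → rotate → (0.24999,-5.37936) → ×s → (0.33163,-7.13606) → (0.33,-7.14)
v6: (1.5,4.5) → rotate → (3.75939,-2.89257) → ×s → (4.98707,-3.83718) → (4.99,-3.84)
v7: (-3.5,-1.5) → rotate → (-0.26947,3.79834) → ×s → (-0.35747,5.03874) → (-0.36,5.04)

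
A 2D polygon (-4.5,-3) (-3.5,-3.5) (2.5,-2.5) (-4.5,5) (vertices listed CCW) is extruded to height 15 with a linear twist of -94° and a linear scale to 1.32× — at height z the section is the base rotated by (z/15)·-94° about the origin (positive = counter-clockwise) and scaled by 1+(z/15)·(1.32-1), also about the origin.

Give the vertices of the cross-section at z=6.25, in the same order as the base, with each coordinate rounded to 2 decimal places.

t = z/height = 6.25/15 = 0.416667
s = 1 + (scale-1)·z/height = 1 + (1.32-1)·6.25/15 = 1.133333
θ = twist·z/height = -94°·6.25/15 = -39.1667° = -0.683587 rad
cos θ = 0.775312, sin θ = -0.631578 (intermediates below are computed at full precision and shown rounded to 5 d.p.)
v1: (-4.5,-3) → rotate → (-5.38364,0.51617) → ×s → (-6.10146,0.58499) → (-6.10,0.58)
v2: (-3.5,-3.5) → rotate → (-4.92412,-0.50307) → ×s → (-5.58067,-0.57014) → (-5.58,-0.57)
v3: (2.5,-2.5) → rotate → (0.35933,-3.51723) → ×s → (0.40725,-3.98619) → (0.41,-3.99)
v4: (-4.5,5) → rotate → (-0.33101,6.71866) → ×s → (-0.37515,7.61448) → (-0.38,7.61)

Cross-section at z=6.25: (-6.10,0.58) (-5.58,-0.57) (0.41,-3.99) (-0.38,7.61)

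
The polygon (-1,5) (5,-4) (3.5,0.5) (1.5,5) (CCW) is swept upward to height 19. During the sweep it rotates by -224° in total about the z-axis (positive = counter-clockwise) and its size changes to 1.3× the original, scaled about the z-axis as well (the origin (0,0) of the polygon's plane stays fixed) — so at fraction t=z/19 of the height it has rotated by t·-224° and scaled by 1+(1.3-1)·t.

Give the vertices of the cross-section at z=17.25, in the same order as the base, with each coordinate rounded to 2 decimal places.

t = z/height = 17.25/19 = 0.907895
s = 1 + (scale-1)·z/height = 1 + (1.3-1)·17.25/19 = 1.272368
θ = twist·z/height = -224°·17.25/19 = -203.3684° = -3.549449 rad
cos θ = -0.917973, sin θ = 0.396642 (intermediates below are computed at full precision and shown rounded to 5 d.p.)
v1: (-1,5) → rotate → (-1.06524,-4.98651) → ×s → (-1.35537,-6.34468) → (-1.36,-6.34)
v2: (5,-4) → rotate → (-3.00330,5.65510) → ×s → (-3.82130,7.19538) → (-3.82,7.20)
v3: (3.5,0.5) → rotate → (-3.41123,0.92926) → ×s → (-4.34034,1.18236) → (-4.34,1.18)
v4: (1.5,5) → rotate → (-3.36017,-3.99490) → ×s → (-4.27537,-5.08299) → (-4.28,-5.08)

Cross-section at z=17.25: (-1.36,-6.34) (-3.82,7.20) (-4.34,1.18) (-4.28,-5.08)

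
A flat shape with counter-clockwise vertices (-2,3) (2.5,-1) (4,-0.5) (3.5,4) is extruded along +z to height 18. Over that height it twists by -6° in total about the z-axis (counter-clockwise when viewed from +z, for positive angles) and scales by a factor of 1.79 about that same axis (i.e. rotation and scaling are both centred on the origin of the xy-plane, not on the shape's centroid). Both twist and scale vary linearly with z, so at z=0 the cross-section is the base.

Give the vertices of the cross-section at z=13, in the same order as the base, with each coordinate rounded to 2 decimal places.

Cross-section at z=13: (-2.78,4.94) (3.80,-1.86) (6.20,-1.26) (5.96,5.85)

t = z/height = 13/18 = 0.722222
s = 1 + (scale-1)·z/height = 1 + (1.79-1)·13/18 = 1.570556
θ = twist·z/height = -6°·13/18 = -4.3333° = -0.075631 rad
cos θ = 0.997141, sin θ = -0.075559 (intermediates below are computed at full precision and shown rounded to 5 d.p.)
v1: (-2,3) → rotate → (-1.76761,3.14254) → ×s → (-2.77612,4.93554) → (-2.78,4.94)
v2: (2.5,-1) → rotate → (2.41729,-1.18604) → ×s → (3.79650,-1.86274) → (3.80,-1.86)
v3: (4,-0.5) → rotate → (3.95079,-0.80081) → ×s → (6.20493,-1.25771) → (6.20,-1.26)
v4: (3.5,4) → rotate → (3.79223,3.72411) → ×s → (5.95591,5.84892) → (5.96,5.85)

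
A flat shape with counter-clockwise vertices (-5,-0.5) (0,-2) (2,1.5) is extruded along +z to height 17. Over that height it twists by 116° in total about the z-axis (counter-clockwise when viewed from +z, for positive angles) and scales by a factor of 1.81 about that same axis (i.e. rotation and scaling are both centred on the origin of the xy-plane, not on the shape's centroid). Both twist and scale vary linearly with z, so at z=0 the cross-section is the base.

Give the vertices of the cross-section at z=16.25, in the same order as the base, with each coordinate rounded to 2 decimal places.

Cross-section at z=16.25: (3.99,-7.97) (3.32,1.26) (-3.75,2.37)

t = z/height = 16.25/17 = 0.955882
s = 1 + (scale-1)·z/height = 1 + (1.81-1)·16.25/17 = 1.774265
θ = twist·z/height = 116°·16.25/17 = 110.8824° = 1.935262 rad
cos θ = -0.356450, sin θ = 0.934314 (intermediates below are computed at full precision and shown rounded to 5 d.p.)
v1: (-5,-0.5) → rotate → (2.24941,-4.49335) → ×s → (3.99105,-7.97239) → (3.99,-7.97)
v2: (0,-2) → rotate → (1.86863,0.71290) → ×s → (3.31544,1.26487) → (3.32,1.26)
v3: (2,1.5) → rotate → (-2.11437,1.33395) → ×s → (-3.75146,2.36679) → (-3.75,2.37)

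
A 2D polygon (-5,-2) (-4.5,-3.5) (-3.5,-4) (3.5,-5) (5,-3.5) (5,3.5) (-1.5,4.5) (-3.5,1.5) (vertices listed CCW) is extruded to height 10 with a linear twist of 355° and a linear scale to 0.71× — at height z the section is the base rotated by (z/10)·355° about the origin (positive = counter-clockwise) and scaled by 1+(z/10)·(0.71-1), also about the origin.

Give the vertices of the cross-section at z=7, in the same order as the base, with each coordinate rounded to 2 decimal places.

Cross-section at z=7: (-0.02,4.29) (-1.28,4.36) (-1.94,3.76) (-4.73,-1.13) (-4.06,-2.69) (1.13,-4.73) (3.78,-0.20) (2.13,2.16)

t = z/height = 7/10 = 0.7
s = 1 + (scale-1)·z/height = 1 + (0.71-1)·7/10 = 0.797000
θ = twist·z/height = 355°·7/10 = 248.5000° = 4.337143 rad
cos θ = -0.366501, sin θ = -0.930418 (intermediates below are computed at full precision and shown rounded to 5 d.p.)
v1: (-5,-2) → rotate → (-0.02833,5.38509) → ×s → (-0.02258,4.29192) → (-0.02,4.29)
v2: (-4.5,-3.5) → rotate → (-1.60721,5.46963) → ×s → (-1.28094,4.35930) → (-1.28,4.36)
v3: (-3.5,-4) → rotate → (-2.43892,4.72247) → ×s → (-1.94382,3.76381) → (-1.94,3.76)
v4: (3.5,-5) → rotate → (-5.93484,-1.42396) → ×s → (-4.73007,-1.13489) → (-4.73,-1.13)
v5: (5,-3.5) → rotate → (-5.08897,-3.36933) → ×s → (-4.05591,-2.68536) → (-4.06,-2.69)
v6: (5,3.5) → rotate → (1.42396,-5.93484) → ×s → (1.13489,-4.73007) → (1.13,-4.73)
v7: (-1.5,4.5) → rotate → (4.73663,-0.25363) → ×s → (3.77509,-0.20214) → (3.78,-0.20)
v8: (-3.5,1.5) → rotate → (2.67838,2.70671) → ×s → (2.13467,2.15725) → (2.13,2.16)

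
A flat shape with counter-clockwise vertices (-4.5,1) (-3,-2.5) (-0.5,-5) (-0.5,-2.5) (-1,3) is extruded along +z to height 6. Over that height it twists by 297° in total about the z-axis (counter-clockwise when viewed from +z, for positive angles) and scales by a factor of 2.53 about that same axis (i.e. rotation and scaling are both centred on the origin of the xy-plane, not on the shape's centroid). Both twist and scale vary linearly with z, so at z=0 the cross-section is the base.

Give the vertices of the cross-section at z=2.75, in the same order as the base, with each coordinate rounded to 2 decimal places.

Cross-section at z=2.75: (4.34,-6.53) (6.63,-0.47) (6.51,5.54) (3.56,2.48) (-2.31,-4.86)

t = z/height = 2.75/6 = 0.458333
s = 1 + (scale-1)·z/height = 1 + (2.53-1)·2.75/6 = 1.701250
θ = twist·z/height = 297°·2.75/6 = 136.1250° = 2.375829 rad
cos θ = -0.720854, sin θ = 0.693087 (intermediates below are computed at full precision and shown rounded to 5 d.p.)
v1: (-4.5,1) → rotate → (2.55075,-3.83975) → ×s → (4.33947,-6.53237) → (4.34,-6.53)
v2: (-3,-2.5) → rotate → (3.89528,-0.27713) → ×s → (6.62684,-0.47146) → (6.63,-0.47)
v3: (-0.5,-5) → rotate → (3.82586,3.25772) → ×s → (6.50875,5.54220) → (6.51,5.54)
v4: (-0.5,-2.5) → rotate → (2.09315,1.45559) → ×s → (3.56096,2.47632) → (3.56,2.48)
v5: (-1,3) → rotate → (-1.35841,-2.85565) → ×s → (-2.31099,-4.85817) → (-2.31,-4.86)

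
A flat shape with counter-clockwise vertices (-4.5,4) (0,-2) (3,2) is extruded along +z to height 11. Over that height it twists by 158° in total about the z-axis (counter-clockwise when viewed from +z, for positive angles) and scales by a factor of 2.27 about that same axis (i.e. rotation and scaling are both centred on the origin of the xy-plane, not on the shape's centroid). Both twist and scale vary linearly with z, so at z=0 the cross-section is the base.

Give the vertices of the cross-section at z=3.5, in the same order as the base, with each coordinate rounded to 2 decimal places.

t = z/height = 3.5/11 = 0.318182
s = 1 + (scale-1)·z/height = 1 + (2.27-1)·3.5/11 = 1.404091
θ = twist·z/height = 158°·3.5/11 = 50.2727° = 0.877425 rad
cos θ = 0.639134, sin θ = 0.769095 (intermediates below are computed at full precision and shown rounded to 5 d.p.)
v1: (-4.5,4) → rotate → (-5.95248,-0.90439) → ×s → (-8.35783,-1.26985) → (-8.36,-1.27)
v2: (0,-2) → rotate → (1.53819,-1.27827) → ×s → (2.15976,-1.79480) → (2.16,-1.79)
v3: (3,2) → rotate → (0.37921,3.58555) → ×s → (0.53245,5.03444) → (0.53,5.03)

Cross-section at z=3.5: (-8.36,-1.27) (2.16,-1.79) (0.53,5.03)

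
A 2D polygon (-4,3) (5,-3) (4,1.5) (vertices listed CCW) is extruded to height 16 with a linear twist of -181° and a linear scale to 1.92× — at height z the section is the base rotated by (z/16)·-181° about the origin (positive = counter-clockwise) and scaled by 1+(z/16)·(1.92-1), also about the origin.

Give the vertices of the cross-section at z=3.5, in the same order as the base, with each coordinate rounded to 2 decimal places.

t = z/height = 3.5/16 = 0.21875
s = 1 + (scale-1)·z/height = 1 + (1.92-1)·3.5/16 = 1.201250
θ = twist·z/height = -181°·3.5/16 = -39.5938° = -0.691041 rad
cos θ = 0.770583, sin θ = -0.637340 (intermediates below are computed at full precision and shown rounded to 5 d.p.)
v1: (-4,3) → rotate → (-1.17031,4.86111) → ×s → (-1.40584,5.83941) → (-1.41,5.84)
v2: (5,-3) → rotate → (1.94089,-5.49845) → ×s → (2.33150,-6.60501) → (2.33,-6.61)
v3: (4,1.5) → rotate → (4.03834,-1.39349) → ×s → (4.85106,-1.67392) → (4.85,-1.67)

Cross-section at z=3.5: (-1.41,5.84) (2.33,-6.61) (4.85,-1.67)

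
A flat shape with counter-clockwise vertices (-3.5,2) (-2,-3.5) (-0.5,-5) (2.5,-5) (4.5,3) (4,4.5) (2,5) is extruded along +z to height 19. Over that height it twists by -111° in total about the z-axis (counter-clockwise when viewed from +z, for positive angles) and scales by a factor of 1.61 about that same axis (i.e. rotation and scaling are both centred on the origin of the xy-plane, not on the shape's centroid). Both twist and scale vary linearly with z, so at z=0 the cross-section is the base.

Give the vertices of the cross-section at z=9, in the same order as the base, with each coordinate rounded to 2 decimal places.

t = z/height = 9/19 = 0.473684
s = 1 + (scale-1)·z/height = 1 + (1.61-1)·9/19 = 1.288947
θ = twist·z/height = -111°·9/19 = -52.5789° = -0.917676 rad
cos θ = 0.607668, sin θ = -0.794191 (intermediates below are computed at full precision and shown rounded to 5 d.p.)
v1: (-3.5,2) → rotate → (-0.53845,3.99501) → ×s → (-0.69404,5.14935) → (-0.69,5.15)
v2: (-2,-3.5) → rotate → (-3.99501,-0.53845) → ×s → (-5.14935,-0.69404) → (-5.15,-0.69)
v3: (-0.5,-5) → rotate → (-4.27479,-2.64124) → ×s → (-5.50998,-3.40442) → (-5.51,-3.40)
v4: (2.5,-5) → rotate → (-2.45179,-5.02382) → ×s → (-3.16023,-6.47544) → (-3.16,-6.48)
v5: (4.5,3) → rotate → (5.11708,-1.75086) → ×s → (6.59565,-2.25676) → (6.60,-2.26)
v6: (4,4.5) → rotate → (6.00453,-0.44226) → ×s → (7.73953,-0.57005) → (7.74,-0.57)
v7: (2,5) → rotate → (5.18629,1.44996) → ×s → (6.68486,1.86892) → (6.68,1.87)

Cross-section at z=9: (-0.69,5.15) (-5.15,-0.69) (-5.51,-3.40) (-3.16,-6.48) (6.60,-2.26) (7.74,-0.57) (6.68,1.87)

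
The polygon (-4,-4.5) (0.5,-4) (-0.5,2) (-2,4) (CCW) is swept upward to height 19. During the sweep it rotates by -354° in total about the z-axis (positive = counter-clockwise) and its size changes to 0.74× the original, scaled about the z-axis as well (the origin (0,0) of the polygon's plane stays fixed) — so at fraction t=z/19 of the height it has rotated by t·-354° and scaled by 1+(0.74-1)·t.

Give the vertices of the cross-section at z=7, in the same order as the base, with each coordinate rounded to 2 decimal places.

Cross-section at z=7: (-0.75,5.39) (-3.05,2.00) (1.67,-0.83) (3.93,-0.97)

t = z/height = 7/19 = 0.368421
s = 1 + (scale-1)·z/height = 1 + (0.74-1)·7/19 = 0.904211
θ = twist·z/height = -354°·7/19 = -130.4211° = -2.276277 rad
cos θ = -0.648400, sin θ = -0.761300 (intermediates below are computed at full precision and shown rounded to 5 d.p.)
v1: (-4,-4.5) → rotate → (-0.83225,5.96300) → ×s → (-0.75253,5.39181) → (-0.75,5.39)
v2: (0.5,-4) → rotate → (-3.36940,2.21295) → ×s → (-3.04665,2.00097) → (-3.05,2.00)
v3: (-0.5,2) → rotate → (1.84680,-0.91615) → ×s → (1.66990,-0.82839) → (1.67,-0.83)
v4: (-2,4) → rotate → (4.34200,-1.07100) → ×s → (3.92608,-0.96841) → (3.93,-0.97)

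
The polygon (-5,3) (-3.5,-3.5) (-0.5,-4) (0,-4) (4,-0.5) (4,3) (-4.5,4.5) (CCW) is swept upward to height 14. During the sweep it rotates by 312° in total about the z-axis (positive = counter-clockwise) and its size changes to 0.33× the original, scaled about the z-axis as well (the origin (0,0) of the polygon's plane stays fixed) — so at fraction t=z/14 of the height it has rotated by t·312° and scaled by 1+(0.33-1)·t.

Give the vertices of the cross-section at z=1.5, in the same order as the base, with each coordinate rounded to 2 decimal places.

Cross-section at z=1.5: (-5.41,-0.23) (-0.92,-4.50) (1.66,-3.35) (2.05,-3.10) (3.35,1.66) (1.56,4.37) (-5.79,1.18)

t = z/height = 1.5/14 = 0.107143
s = 1 + (scale-1)·z/height = 1 + (0.33-1)·1.5/14 = 0.928214
θ = twist·z/height = 312°·1.5/14 = 33.4286° = 0.583439 rad
cos θ = 0.834573, sin θ = 0.550897 (intermediates below are computed at full precision and shown rounded to 5 d.p.)
v1: (-5,3) → rotate → (-5.82556,-0.25077) → ×s → (-5.40737,-0.23276) → (-5.41,-0.23)
v2: (-3.5,-3.5) → rotate → (-0.99287,-4.84915) → ×s → (-0.92159,-4.50105) → (-0.92,-4.50)
v3: (-0.5,-4) → rotate → (1.78630,-3.61374) → ×s → (1.65807,-3.35433) → (1.66,-3.35)
v4: (0,-4) → rotate → (2.20359,-3.33829) → ×s → (2.04540,-3.09865) → (2.05,-3.10)
v5: (4,-0.5) → rotate → (3.61374,1.78630) → ×s → (3.35433,1.65807) → (3.35,1.66)
v6: (4,3) → rotate → (1.68560,4.70731) → ×s → (1.56460,4.36939) → (1.56,4.37)
v7: (-4.5,4.5) → rotate → (-6.23462,1.27654) → ×s → (-5.78706,1.18491) → (-5.79,1.18)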